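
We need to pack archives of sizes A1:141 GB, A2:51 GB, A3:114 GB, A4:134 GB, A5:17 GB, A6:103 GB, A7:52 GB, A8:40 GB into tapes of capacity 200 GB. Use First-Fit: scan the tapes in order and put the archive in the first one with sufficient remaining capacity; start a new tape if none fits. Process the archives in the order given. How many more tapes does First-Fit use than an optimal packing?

First-Fit: [141,51] [114,17,52] [134,40] [103] → 4 tapes.
Total size 652 GB; any packing needs at least ⌈652/200⌉ = 4 tapes.
So 4 is already optimal.

0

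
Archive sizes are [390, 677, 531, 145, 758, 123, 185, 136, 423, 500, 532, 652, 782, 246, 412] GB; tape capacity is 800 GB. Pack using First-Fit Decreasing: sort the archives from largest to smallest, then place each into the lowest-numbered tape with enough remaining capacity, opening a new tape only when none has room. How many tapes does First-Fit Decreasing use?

Sorted descending: 782, 758, 677, 652, 532, 531, 500, 423, 412, 390, 246, 185, 145, 136, 123.
Put 782 GB in tape 1; 18 GB remain.
Put 758 GB in tape 2; 42 GB remain.
Put 677 GB in tape 3; 123 GB remain.
Put 652 GB in tape 4; 148 GB remain.
Put 532 GB in tape 5; 268 GB remain.
Put 531 GB in tape 6; 269 GB remain.
Put 500 GB in tape 7; 300 GB remain.
Put 423 GB in tape 8; 377 GB remain.
Put 412 GB in tape 9; 388 GB remain.
Put 390 GB in tape 10; 410 GB remain.
Put 246 GB in tape 5; 22 GB remain.
Put 185 GB in tape 6; 84 GB remain.
Put 145 GB in tape 4; 3 GB remain.
Put 136 GB in tape 7; 164 GB remain.
Put 123 GB in tape 3; 0 GB remain.
Final tapes: [782] [758] [677,123] [652,145] [532,246] [531,185] [500,136] [423] [412] [390].

10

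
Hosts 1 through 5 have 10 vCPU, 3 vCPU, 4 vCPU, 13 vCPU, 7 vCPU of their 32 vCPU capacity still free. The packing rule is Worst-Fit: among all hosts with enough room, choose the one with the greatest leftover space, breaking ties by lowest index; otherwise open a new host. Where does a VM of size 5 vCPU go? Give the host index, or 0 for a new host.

4

Hosts with room: host 1 (10 vCPU), host 4 (13 vCPU), host 5 (7 vCPU).
Most room is host 4 with 13 vCPU free.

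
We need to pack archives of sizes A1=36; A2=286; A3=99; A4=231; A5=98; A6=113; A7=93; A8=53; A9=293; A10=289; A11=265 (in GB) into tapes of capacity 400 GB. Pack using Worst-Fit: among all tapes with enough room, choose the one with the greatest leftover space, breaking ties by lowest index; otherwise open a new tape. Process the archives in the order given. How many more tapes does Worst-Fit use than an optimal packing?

Worst-Fit: [36,286] [99,231] [98,113,93,53] [293] [289] [265] → 6 tapes.
Total size 1856 GB; any packing needs at least ⌈1856/400⌉ = 5 tapes.
An optimal packing achieves that bound: [293,99] [289,98] [286,113] [265,93,36] [231,53] → 5 tapes.
Excess: 6 − 5 = 1.

1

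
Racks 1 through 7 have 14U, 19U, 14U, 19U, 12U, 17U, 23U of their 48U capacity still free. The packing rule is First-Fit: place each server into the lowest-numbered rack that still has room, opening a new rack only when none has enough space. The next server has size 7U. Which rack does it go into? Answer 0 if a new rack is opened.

Racks with room: rack 1 (14U), rack 2 (19U), rack 3 (14U), rack 4 (19U), rack 5 (12U), rack 6 (17U), rack 7 (23U).
The first with room is rack 1.

1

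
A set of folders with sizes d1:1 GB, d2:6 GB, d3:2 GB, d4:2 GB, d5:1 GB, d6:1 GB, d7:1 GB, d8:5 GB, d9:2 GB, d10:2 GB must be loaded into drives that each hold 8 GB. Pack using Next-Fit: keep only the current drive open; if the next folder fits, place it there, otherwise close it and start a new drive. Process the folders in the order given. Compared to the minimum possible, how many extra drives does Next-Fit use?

1

Next-Fit: [1,6] [2,2,1,1,1] [5,2] [2] → 4 drives.
Total size 23 GB; any packing needs at least ⌈23/8⌉ = 3 drives.
An optimal packing achieves that bound: [6,2] [5,2,1] [2,2,1,1,1] → 3 drives.
Excess: 4 − 3 = 1.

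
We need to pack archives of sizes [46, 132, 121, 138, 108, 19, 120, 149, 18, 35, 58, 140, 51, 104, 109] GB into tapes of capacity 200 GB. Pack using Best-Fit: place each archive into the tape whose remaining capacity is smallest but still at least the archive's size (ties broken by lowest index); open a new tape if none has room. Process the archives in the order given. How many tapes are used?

9

46 GB → tape 1 (remaining 154 GB)
132 GB → tape 1 (remaining 22 GB)
121 GB → tape 2 (remaining 79 GB)
138 GB → tape 3 (remaining 62 GB)
108 GB → tape 4 (remaining 92 GB)
19 GB → tape 1 (remaining 3 GB)
120 GB → tape 5 (remaining 80 GB)
149 GB → tape 6 (remaining 51 GB)
18 GB → tape 6 (remaining 33 GB)
35 GB → tape 3 (remaining 27 GB)
58 GB → tape 2 (remaining 21 GB)
140 GB → tape 7 (remaining 60 GB)
51 GB → tape 7 (remaining 9 GB)
104 GB → tape 8 (remaining 96 GB)
109 GB → tape 9 (remaining 91 GB)
Final tapes: [46,132,19] [121,58] [138,35] [108] [120] [149,18] [140,51] [104] [109].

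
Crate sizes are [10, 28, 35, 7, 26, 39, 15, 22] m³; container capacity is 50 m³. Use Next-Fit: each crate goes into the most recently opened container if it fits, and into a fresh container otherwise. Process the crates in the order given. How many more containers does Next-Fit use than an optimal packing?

1

Next-Fit: [10,28] [35,7] [26] [39] [15,22] → 5 containers.
Total size 182 m³; any packing needs at least ⌈182/50⌉ = 4 containers.
An optimal packing achieves that bound: [39,10] [35,15] [28,22] [26,7] → 4 containers.
Excess: 5 − 4 = 1.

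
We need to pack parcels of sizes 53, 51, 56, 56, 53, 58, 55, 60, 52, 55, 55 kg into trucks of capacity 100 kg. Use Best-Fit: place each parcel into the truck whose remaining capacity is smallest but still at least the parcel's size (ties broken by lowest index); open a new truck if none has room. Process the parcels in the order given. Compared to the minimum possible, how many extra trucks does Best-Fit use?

Best-Fit: [53] [51] [56] [56] [53] [58] [55] [60] [52] [55] [55] → 11 trucks.
11 parcels exceed 50 kg (half the capacity), and no two of those can share a truck, so at least 11 trucks are needed.
So 11 is already optimal.

0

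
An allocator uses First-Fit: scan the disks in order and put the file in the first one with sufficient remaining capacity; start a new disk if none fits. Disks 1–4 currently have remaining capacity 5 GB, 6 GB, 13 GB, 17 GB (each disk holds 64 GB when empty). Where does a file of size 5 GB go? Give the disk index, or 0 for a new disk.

Disks with room: disk 1 (5 GB), disk 2 (6 GB), disk 3 (13 GB), disk 4 (17 GB).
The first with room is disk 1.

1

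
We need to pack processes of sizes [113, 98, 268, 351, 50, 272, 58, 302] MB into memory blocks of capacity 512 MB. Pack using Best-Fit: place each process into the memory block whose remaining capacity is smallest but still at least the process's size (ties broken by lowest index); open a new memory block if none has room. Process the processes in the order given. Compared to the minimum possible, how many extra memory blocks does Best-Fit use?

0

Best-Fit: [113,98,268] [351,50,58] [272] [302] → 4 memory blocks.
4 processes exceed 256 MB (half the capacity), and no two of those can share a memory block, so at least 4 memory blocks are needed.
So 4 is already optimal.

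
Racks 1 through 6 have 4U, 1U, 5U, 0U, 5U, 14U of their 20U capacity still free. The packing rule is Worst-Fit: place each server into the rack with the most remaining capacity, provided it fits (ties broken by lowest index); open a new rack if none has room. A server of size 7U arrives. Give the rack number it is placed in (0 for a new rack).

6

Racks with room: rack 6 (14U).
Most room is rack 6 with 14U free.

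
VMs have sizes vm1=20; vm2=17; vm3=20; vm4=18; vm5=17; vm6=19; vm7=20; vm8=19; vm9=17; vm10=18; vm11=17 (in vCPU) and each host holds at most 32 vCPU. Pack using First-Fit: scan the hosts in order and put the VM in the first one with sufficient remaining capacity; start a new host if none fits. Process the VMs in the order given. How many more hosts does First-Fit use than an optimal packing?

First-Fit: [20] [17] [20] [18] [17] [19] [20] [19] [17] [18] [17] → 11 hosts.
11 VMs exceed 16 vCPU (half the capacity), and no two of those can share a host, so at least 11 hosts are needed.
So 11 is already optimal.

0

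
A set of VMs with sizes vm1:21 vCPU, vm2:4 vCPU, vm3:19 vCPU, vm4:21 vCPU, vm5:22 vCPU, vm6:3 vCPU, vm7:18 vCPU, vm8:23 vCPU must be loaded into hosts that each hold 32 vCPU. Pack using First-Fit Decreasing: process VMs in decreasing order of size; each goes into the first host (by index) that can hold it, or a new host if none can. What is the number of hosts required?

6 hosts

Sorted descending: 23, 22, 21, 21, 19, 18, 4, 3.
Put 23 vCPU in host 1; 9 vCPU remain.
Put 22 vCPU in host 2; 10 vCPU remain.
Put 21 vCPU in host 3; 11 vCPU remain.
Put 21 vCPU in host 4; 11 vCPU remain.
Put 19 vCPU in host 5; 13 vCPU remain.
Put 18 vCPU in host 6; 14 vCPU remain.
Put 4 vCPU in host 1; 5 vCPU remain.
Put 3 vCPU in host 1; 2 vCPU remain.
Final hosts: [23,4,3] [22] [21] [21] [19] [18].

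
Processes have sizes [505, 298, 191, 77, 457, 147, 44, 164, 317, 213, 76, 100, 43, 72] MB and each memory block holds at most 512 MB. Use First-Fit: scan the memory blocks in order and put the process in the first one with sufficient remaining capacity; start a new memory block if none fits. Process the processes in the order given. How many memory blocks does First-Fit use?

memory block 1: place 505 MB, 7 MB left
memory block 2: place 298 MB, 214 MB left
memory block 2: place 191 MB, 23 MB left
memory block 3: place 77 MB, 435 MB left
memory block 4: place 457 MB, 55 MB left
memory block 3: place 147 MB, 288 MB left
memory block 3: place 44 MB, 244 MB left
memory block 3: place 164 MB, 80 MB left
memory block 5: place 317 MB, 195 MB left
memory block 6: place 213 MB, 299 MB left
memory block 3: place 76 MB, 4 MB left
memory block 5: place 100 MB, 95 MB left
memory block 4: place 43 MB, 12 MB left
memory block 5: place 72 MB, 23 MB left
Final memory blocks: [505] [298,191] [77,147,44,164,76] [457,43] [317,100,72] [213].

6 memory blocks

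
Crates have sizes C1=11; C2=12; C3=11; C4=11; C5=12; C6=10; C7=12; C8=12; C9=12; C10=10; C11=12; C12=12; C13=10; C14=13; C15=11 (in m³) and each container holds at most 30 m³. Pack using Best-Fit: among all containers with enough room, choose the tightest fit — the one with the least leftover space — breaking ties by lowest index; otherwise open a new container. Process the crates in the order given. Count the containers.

Put C1 (11 m³) in container 1; 19 m³ remain.
Put C2 (12 m³) in container 1; 7 m³ remain.
Put C3 (11 m³) in container 2; 19 m³ remain.
Put C4 (11 m³) in container 2; 8 m³ remain.
Put C5 (12 m³) in container 3; 18 m³ remain.
Put C6 (10 m³) in container 3; 8 m³ remain.
Put C7 (12 m³) in container 4; 18 m³ remain.
Put C8 (12 m³) in container 4; 6 m³ remain.
Put C9 (12 m³) in container 5; 18 m³ remain.
Put C10 (10 m³) in container 5; 8 m³ remain.
Put C11 (12 m³) in container 6; 18 m³ remain.
Put C12 (12 m³) in container 6; 6 m³ remain.
Put C13 (10 m³) in container 7; 20 m³ remain.
Put C14 (13 m³) in container 7; 7 m³ remain.
Put C15 (11 m³) in container 8; 19 m³ remain.
Final containers: [11,12] [11,11] [12,10] [12,12] [12,10] [12,12] [10,13] [11].

8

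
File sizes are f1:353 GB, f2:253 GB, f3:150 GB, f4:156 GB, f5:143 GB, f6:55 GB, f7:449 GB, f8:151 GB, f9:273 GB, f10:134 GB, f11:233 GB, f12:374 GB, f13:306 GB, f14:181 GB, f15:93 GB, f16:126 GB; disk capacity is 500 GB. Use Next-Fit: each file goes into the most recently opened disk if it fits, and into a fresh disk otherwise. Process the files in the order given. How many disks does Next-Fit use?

f1 (353 GB) → disk 1 (remaining 147 GB)
f2 (253 GB) → disk 2 (remaining 247 GB)
f3 (150 GB) → disk 2 (remaining 97 GB)
f4 (156 GB) → disk 3 (remaining 344 GB)
f5 (143 GB) → disk 3 (remaining 201 GB)
f6 (55 GB) → disk 3 (remaining 146 GB)
f7 (449 GB) → disk 4 (remaining 51 GB)
f8 (151 GB) → disk 5 (remaining 349 GB)
f9 (273 GB) → disk 5 (remaining 76 GB)
f10 (134 GB) → disk 6 (remaining 366 GB)
f11 (233 GB) → disk 6 (remaining 133 GB)
f12 (374 GB) → disk 7 (remaining 126 GB)
f13 (306 GB) → disk 8 (remaining 194 GB)
f14 (181 GB) → disk 8 (remaining 13 GB)
f15 (93 GB) → disk 9 (remaining 407 GB)
f16 (126 GB) → disk 9 (remaining 281 GB)
Final disks: [353] [253,150] [156,143,55] [449] [151,273] [134,233] [374] [306,181] [93,126].

9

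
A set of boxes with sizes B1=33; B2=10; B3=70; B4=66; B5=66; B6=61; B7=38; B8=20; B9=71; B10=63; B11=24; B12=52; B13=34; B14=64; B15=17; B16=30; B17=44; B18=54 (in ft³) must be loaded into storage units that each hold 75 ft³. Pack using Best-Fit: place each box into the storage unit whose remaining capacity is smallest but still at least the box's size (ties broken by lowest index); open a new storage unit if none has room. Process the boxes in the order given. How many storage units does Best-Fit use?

13 storage units

Put B1 (33 ft³) in storage unit 1; 42 ft³ remain.
Put B2 (10 ft³) in storage unit 1; 32 ft³ remain.
Put B3 (70 ft³) in storage unit 2; 5 ft³ remain.
Put B4 (66 ft³) in storage unit 3; 9 ft³ remain.
Put B5 (66 ft³) in storage unit 4; 9 ft³ remain.
Put B6 (61 ft³) in storage unit 5; 14 ft³ remain.
Put B7 (38 ft³) in storage unit 6; 37 ft³ remain.
Put B8 (20 ft³) in storage unit 1; 12 ft³ remain.
Put B9 (71 ft³) in storage unit 7; 4 ft³ remain.
Put B10 (63 ft³) in storage unit 8; 12 ft³ remain.
Put B11 (24 ft³) in storage unit 6; 13 ft³ remain.
Put B12 (52 ft³) in storage unit 9; 23 ft³ remain.
Put B13 (34 ft³) in storage unit 10; 41 ft³ remain.
Put B14 (64 ft³) in storage unit 11; 11 ft³ remain.
Put B15 (17 ft³) in storage unit 9; 6 ft³ remain.
Put B16 (30 ft³) in storage unit 10; 11 ft³ remain.
Put B17 (44 ft³) in storage unit 12; 31 ft³ remain.
Put B18 (54 ft³) in storage unit 13; 21 ft³ remain.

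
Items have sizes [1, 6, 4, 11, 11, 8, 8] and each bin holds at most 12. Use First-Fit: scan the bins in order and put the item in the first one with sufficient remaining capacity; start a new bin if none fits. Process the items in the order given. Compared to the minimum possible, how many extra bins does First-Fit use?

First-Fit: [1,6,4] [11] [11] [8] [8] → 5 bins.
Total size 49; any packing needs at least ⌈49/12⌉ = 5 bins.
So 5 is already optimal.

0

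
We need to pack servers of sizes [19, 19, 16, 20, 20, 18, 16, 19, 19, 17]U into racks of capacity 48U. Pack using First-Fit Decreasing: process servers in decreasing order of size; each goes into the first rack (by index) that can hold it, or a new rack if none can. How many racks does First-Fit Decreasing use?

Sorted descending: 20, 20, 19, 19, 19, 19, 18, 17, 16, 16.
rack 1: place 20U, 28U left
rack 1: place 20U, 8U left
rack 2: place 19U, 29U left
rack 2: place 19U, 10U left
rack 3: place 19U, 29U left
rack 3: place 19U, 10U left
rack 4: place 18U, 30U left
rack 4: place 17U, 13U left
rack 5: place 16U, 32U left
rack 5: place 16U, 16U left

5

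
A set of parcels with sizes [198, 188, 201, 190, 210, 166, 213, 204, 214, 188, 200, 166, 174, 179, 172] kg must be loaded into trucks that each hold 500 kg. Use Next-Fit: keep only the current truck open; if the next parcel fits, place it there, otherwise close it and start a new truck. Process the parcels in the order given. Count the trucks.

8 trucks

198 kg → truck 1 (remaining 302 kg)
188 kg → truck 1 (remaining 114 kg)
201 kg → truck 2 (remaining 299 kg)
190 kg → truck 2 (remaining 109 kg)
210 kg → truck 3 (remaining 290 kg)
166 kg → truck 3 (remaining 124 kg)
213 kg → truck 4 (remaining 287 kg)
204 kg → truck 4 (remaining 83 kg)
214 kg → truck 5 (remaining 286 kg)
188 kg → truck 5 (remaining 98 kg)
200 kg → truck 6 (remaining 300 kg)
166 kg → truck 6 (remaining 134 kg)
174 kg → truck 7 (remaining 326 kg)
179 kg → truck 7 (remaining 147 kg)
172 kg → truck 8 (remaining 328 kg)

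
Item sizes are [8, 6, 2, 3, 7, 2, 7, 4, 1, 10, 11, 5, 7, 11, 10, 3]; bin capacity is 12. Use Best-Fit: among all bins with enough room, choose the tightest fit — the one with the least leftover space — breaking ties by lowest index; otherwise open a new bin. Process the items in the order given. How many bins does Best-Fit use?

9

8 → bin 1 (remaining 4)
6 → bin 2 (remaining 6)
2 → bin 1 (remaining 2)
3 → bin 2 (remaining 3)
7 → bin 3 (remaining 5)
2 → bin 1 (remaining 0)
7 → bin 4 (remaining 5)
4 → bin 3 (remaining 1)
1 → bin 3 (remaining 0)
10 → bin 5 (remaining 2)
11 → bin 6 (remaining 1)
5 → bin 4 (remaining 0)
7 → bin 7 (remaining 5)
11 → bin 8 (remaining 1)
10 → bin 9 (remaining 2)
3 → bin 2 (remaining 0)
Final bins: [8,2,2] [6,3,3] [7,4,1] [7,5] [10] [11] [7] [11] [10].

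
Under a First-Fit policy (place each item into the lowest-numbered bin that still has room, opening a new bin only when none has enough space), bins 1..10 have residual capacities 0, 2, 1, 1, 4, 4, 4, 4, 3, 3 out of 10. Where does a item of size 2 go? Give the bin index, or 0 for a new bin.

2

Bins with room: bin 2 (2), bin 5 (4), bin 6 (4), bin 7 (4), bin 8 (4), bin 9 (3), bin 10 (3).
The first with room is bin 2.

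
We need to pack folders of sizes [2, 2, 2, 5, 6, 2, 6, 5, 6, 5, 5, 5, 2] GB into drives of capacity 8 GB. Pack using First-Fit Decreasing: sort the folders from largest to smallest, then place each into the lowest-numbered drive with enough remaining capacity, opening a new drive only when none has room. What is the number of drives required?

8

Sorted descending: 6, 6, 6, 5, 5, 5, 5, 5, 2, 2, 2, 2, 2.
Put 6 GB in drive 1; 2 GB remain.
Put 6 GB in drive 2; 2 GB remain.
Put 6 GB in drive 3; 2 GB remain.
Put 5 GB in drive 4; 3 GB remain.
Put 5 GB in drive 5; 3 GB remain.
Put 5 GB in drive 6; 3 GB remain.
Put 5 GB in drive 7; 3 GB remain.
Put 5 GB in drive 8; 3 GB remain.
Put 2 GB in drive 1; 0 GB remain.
Put 2 GB in drive 2; 0 GB remain.
Put 2 GB in drive 3; 0 GB remain.
Put 2 GB in drive 4; 1 GB remain.
Put 2 GB in drive 5; 1 GB remain.
Final drives: [6,2] [6,2] [6,2] [5,2] [5,2] [5] [5] [5].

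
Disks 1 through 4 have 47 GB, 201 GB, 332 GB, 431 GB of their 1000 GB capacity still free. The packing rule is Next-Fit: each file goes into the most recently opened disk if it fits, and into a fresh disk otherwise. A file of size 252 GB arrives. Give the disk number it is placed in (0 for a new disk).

Next-Fit only looks at disk 4, which has 431 GB free.
252 GB fits there.

4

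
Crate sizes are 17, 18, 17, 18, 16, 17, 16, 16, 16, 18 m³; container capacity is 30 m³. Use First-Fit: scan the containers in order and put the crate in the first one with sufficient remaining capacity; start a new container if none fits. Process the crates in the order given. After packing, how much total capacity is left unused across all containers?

131

Put 17 m³ in container 1; 13 m³ remain.
Put 18 m³ in container 2; 12 m³ remain.
Put 17 m³ in container 3; 13 m³ remain.
Put 18 m³ in container 4; 12 m³ remain.
Put 16 m³ in container 5; 14 m³ remain.
Put 17 m³ in container 6; 13 m³ remain.
Put 16 m³ in container 7; 14 m³ remain.
Put 16 m³ in container 8; 14 m³ remain.
Put 16 m³ in container 9; 14 m³ remain.
Put 18 m³ in container 10; 12 m³ remain.
10 containers × 30 m³ = 300 m³; used 169 m³; unused 131 m³.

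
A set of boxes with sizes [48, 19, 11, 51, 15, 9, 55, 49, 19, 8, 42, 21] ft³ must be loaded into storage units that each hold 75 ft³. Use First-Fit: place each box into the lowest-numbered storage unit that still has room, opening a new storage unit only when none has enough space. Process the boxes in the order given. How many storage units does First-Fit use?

48 ft³ → storage unit 1 (remaining 27 ft³)
19 ft³ → storage unit 1 (remaining 8 ft³)
11 ft³ → storage unit 2 (remaining 64 ft³)
51 ft³ → storage unit 2 (remaining 13 ft³)
15 ft³ → storage unit 3 (remaining 60 ft³)
9 ft³ → storage unit 2 (remaining 4 ft³)
55 ft³ → storage unit 3 (remaining 5 ft³)
49 ft³ → storage unit 4 (remaining 26 ft³)
19 ft³ → storage unit 4 (remaining 7 ft³)
8 ft³ → storage unit 1 (remaining 0 ft³)
42 ft³ → storage unit 5 (remaining 33 ft³)
21 ft³ → storage unit 5 (remaining 12 ft³)

5 storage units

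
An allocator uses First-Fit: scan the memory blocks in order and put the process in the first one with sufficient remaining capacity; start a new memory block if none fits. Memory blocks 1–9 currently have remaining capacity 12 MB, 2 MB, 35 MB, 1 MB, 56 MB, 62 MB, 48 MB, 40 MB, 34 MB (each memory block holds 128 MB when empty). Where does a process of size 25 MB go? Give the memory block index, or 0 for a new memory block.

3

Memory blocks with room: memory block 3 (35 MB), memory block 5 (56 MB), memory block 6 (62 MB), memory block 7 (48 MB), memory block 8 (40 MB), memory block 9 (34 MB).
The first with room is memory block 3.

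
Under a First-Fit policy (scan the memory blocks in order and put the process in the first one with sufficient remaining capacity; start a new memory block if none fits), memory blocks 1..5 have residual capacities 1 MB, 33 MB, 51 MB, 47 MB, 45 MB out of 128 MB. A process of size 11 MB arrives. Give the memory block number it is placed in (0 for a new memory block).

Memory blocks with room: memory block 2 (33 MB), memory block 3 (51 MB), memory block 4 (47 MB), memory block 5 (45 MB).
The first with room is memory block 2.

2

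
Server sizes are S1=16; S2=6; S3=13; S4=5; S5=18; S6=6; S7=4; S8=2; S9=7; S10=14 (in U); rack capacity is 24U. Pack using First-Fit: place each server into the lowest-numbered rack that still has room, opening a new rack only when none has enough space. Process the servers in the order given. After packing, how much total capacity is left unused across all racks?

rack 1: place S1 (16U), 8U left
rack 1: place S2 (6U), 2U left
rack 2: place S3 (13U), 11U left
rack 2: place S4 (5U), 6U left
rack 3: place S5 (18U), 6U left
rack 2: place S6 (6U), 0U left
rack 3: place S7 (4U), 2U left
rack 1: place S8 (2U), 0U left
rack 4: place S9 (7U), 17U left
rack 4: place S10 (14U), 3U left
4 racks × 24U = 96U; used 91U; unused 5U.

5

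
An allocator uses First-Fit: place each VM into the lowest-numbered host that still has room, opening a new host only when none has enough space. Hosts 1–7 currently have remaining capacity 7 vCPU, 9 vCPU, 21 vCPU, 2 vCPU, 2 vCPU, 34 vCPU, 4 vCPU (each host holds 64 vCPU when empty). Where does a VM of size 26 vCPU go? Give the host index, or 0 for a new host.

Hosts with room: host 6 (34 vCPU).
The first with room is host 6.

6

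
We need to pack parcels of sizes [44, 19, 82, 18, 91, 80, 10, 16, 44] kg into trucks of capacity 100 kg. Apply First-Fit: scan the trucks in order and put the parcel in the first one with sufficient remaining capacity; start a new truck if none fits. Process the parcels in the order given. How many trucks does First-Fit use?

5

truck 1: place 44 kg, 56 kg left
truck 1: place 19 kg, 37 kg left
truck 2: place 82 kg, 18 kg left
truck 1: place 18 kg, 19 kg left
truck 3: place 91 kg, 9 kg left
truck 4: place 80 kg, 20 kg left
truck 1: place 10 kg, 9 kg left
truck 2: place 16 kg, 2 kg left
truck 5: place 44 kg, 56 kg left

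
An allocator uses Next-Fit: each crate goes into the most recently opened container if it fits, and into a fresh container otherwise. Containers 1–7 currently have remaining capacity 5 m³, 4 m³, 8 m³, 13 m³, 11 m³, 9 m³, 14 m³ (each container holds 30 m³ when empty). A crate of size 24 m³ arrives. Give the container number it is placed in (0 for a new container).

0

Next-Fit only looks at container 7, which has 14 m³ free.
24 m³ does not fit, so a new container is opened.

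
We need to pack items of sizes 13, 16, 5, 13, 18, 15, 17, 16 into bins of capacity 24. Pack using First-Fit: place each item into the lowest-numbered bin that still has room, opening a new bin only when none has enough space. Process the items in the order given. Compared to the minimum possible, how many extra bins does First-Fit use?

0

First-Fit: [13,5] [16] [13] [18] [15] [17] [16] → 7 bins.
7 items exceed 12 (half the capacity), and no two of those can share a bin, so at least 7 bins are needed.
So 7 is already optimal.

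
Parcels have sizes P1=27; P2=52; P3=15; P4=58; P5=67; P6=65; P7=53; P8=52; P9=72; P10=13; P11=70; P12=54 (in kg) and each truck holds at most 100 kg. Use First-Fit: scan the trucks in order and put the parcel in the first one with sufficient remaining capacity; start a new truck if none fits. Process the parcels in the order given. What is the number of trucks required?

9 trucks

P1 (27 kg) → truck 1 (remaining 73 kg)
P2 (52 kg) → truck 1 (remaining 21 kg)
P3 (15 kg) → truck 1 (remaining 6 kg)
P4 (58 kg) → truck 2 (remaining 42 kg)
P5 (67 kg) → truck 3 (remaining 33 kg)
P6 (65 kg) → truck 4 (remaining 35 kg)
P7 (53 kg) → truck 5 (remaining 47 kg)
P8 (52 kg) → truck 6 (remaining 48 kg)
P9 (72 kg) → truck 7 (remaining 28 kg)
P10 (13 kg) → truck 2 (remaining 29 kg)
P11 (70 kg) → truck 8 (remaining 30 kg)
P12 (54 kg) → truck 9 (remaining 46 kg)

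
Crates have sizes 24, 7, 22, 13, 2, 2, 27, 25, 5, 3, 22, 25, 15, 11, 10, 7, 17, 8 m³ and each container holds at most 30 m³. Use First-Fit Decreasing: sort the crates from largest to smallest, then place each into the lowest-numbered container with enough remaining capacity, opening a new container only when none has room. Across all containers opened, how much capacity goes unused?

25

Sorted descending: 27, 25, 25, 24, 22, 22, 17, 15, 13, 11, 10, 8, 7, 7, 5, 3, 2, 2.
Put 27 m³ in container 1; 3 m³ remain.
Put 25 m³ in container 2; 5 m³ remain.
Put 25 m³ in container 3; 5 m³ remain.
Put 24 m³ in container 4; 6 m³ remain.
Put 22 m³ in container 5; 8 m³ remain.
Put 22 m³ in container 6; 8 m³ remain.
Put 17 m³ in container 7; 13 m³ remain.
Put 15 m³ in container 8; 15 m³ remain.
Put 13 m³ in container 7; 0 m³ remain.
Put 11 m³ in container 8; 4 m³ remain.
Put 10 m³ in container 9; 20 m³ remain.
Put 8 m³ in container 5; 0 m³ remain.
Put 7 m³ in container 6; 1 m³ remain.
Put 7 m³ in container 9; 13 m³ remain.
Put 5 m³ in container 2; 0 m³ remain.
Put 3 m³ in container 1; 0 m³ remain.
Put 2 m³ in container 3; 3 m³ remain.
Put 2 m³ in container 3; 1 m³ remain.
9 containers × 30 m³ = 270 m³; used 245 m³; unused 25 m³.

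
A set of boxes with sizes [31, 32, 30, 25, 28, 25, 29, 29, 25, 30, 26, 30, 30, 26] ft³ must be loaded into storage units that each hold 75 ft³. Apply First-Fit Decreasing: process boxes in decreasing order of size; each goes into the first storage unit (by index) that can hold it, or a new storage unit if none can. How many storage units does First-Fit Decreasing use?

Sorted descending: 32, 31, 30, 30, 30, 30, 29, 29, 28, 26, 26, 25, 25, 25.
32 ft³ → storage unit 1 (remaining 43 ft³)
31 ft³ → storage unit 1 (remaining 12 ft³)
30 ft³ → storage unit 2 (remaining 45 ft³)
30 ft³ → storage unit 2 (remaining 15 ft³)
30 ft³ → storage unit 3 (remaining 45 ft³)
30 ft³ → storage unit 3 (remaining 15 ft³)
29 ft³ → storage unit 4 (remaining 46 ft³)
29 ft³ → storage unit 4 (remaining 17 ft³)
28 ft³ → storage unit 5 (remaining 47 ft³)
26 ft³ → storage unit 5 (remaining 21 ft³)
26 ft³ → storage unit 6 (remaining 49 ft³)
25 ft³ → storage unit 6 (remaining 24 ft³)
25 ft³ → storage unit 7 (remaining 50 ft³)
25 ft³ → storage unit 7 (remaining 25 ft³)

7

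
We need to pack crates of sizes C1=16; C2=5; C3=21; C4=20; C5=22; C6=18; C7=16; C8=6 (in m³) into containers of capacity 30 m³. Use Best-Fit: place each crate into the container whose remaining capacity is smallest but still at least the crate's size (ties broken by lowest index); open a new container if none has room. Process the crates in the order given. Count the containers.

6 containers

C1 (16 m³) → container 1 (remaining 14 m³)
C2 (5 m³) → container 1 (remaining 9 m³)
C3 (21 m³) → container 2 (remaining 9 m³)
C4 (20 m³) → container 3 (remaining 10 m³)
C5 (22 m³) → container 4 (remaining 8 m³)
C6 (18 m³) → container 5 (remaining 12 m³)
C7 (16 m³) → container 6 (remaining 14 m³)
C8 (6 m³) → container 4 (remaining 2 m³)
Final containers: [16,5] [21] [20] [22,6] [18] [16].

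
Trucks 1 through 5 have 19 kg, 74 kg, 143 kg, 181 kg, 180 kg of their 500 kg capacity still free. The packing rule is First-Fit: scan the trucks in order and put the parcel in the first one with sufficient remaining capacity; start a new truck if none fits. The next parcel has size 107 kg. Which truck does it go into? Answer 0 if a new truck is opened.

Trucks with room: truck 3 (143 kg), truck 4 (181 kg), truck 5 (180 kg).
The first with room is truck 3.

3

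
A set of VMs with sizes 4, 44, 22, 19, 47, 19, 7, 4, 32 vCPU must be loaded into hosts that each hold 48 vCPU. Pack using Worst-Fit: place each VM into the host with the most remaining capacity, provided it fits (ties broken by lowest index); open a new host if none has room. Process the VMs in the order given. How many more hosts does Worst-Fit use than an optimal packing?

0

Worst-Fit: [4,44] [22,19] [47] [19,7,4] [32] → 5 hosts.
Total size 198 vCPU; any packing needs at least ⌈198/48⌉ = 5 hosts.
So 5 is already optimal.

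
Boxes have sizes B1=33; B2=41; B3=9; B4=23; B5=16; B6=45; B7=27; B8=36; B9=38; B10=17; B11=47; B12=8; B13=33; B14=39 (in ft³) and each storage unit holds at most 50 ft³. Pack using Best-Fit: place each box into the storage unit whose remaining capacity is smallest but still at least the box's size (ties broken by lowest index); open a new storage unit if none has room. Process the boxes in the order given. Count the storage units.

Put B1 (33 ft³) in storage unit 1; 17 ft³ remain.
Put B2 (41 ft³) in storage unit 2; 9 ft³ remain.
Put B3 (9 ft³) in storage unit 2; 0 ft³ remain.
Put B4 (23 ft³) in storage unit 3; 27 ft³ remain.
Put B5 (16 ft³) in storage unit 1; 1 ft³ remain.
Put B6 (45 ft³) in storage unit 4; 5 ft³ remain.
Put B7 (27 ft³) in storage unit 3; 0 ft³ remain.
Put B8 (36 ft³) in storage unit 5; 14 ft³ remain.
Put B9 (38 ft³) in storage unit 6; 12 ft³ remain.
Put B10 (17 ft³) in storage unit 7; 33 ft³ remain.
Put B11 (47 ft³) in storage unit 8; 3 ft³ remain.
Put B12 (8 ft³) in storage unit 6; 4 ft³ remain.
Put B13 (33 ft³) in storage unit 7; 0 ft³ remain.
Put B14 (39 ft³) in storage unit 9; 11 ft³ remain.

9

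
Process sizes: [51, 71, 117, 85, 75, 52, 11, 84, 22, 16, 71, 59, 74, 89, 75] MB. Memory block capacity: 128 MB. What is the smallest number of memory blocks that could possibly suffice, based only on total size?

Total size = 51 + 71 + 117 + 85 + 75 + 52 + 11 + 84 + 22 + 16 + 71 + 59 + 74 + 89 + 75 = 952 MB.
⌈952 / 128⌉ = 8.

8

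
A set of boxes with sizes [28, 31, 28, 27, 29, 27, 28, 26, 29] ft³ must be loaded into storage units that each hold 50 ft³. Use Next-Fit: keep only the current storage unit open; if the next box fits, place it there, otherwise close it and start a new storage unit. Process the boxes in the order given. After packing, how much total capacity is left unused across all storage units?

197

Put 28 ft³ in storage unit 1; 22 ft³ remain.
Put 31 ft³ in storage unit 2; 19 ft³ remain.
Put 28 ft³ in storage unit 3; 22 ft³ remain.
Put 27 ft³ in storage unit 4; 23 ft³ remain.
Put 29 ft³ in storage unit 5; 21 ft³ remain.
Put 27 ft³ in storage unit 6; 23 ft³ remain.
Put 28 ft³ in storage unit 7; 22 ft³ remain.
Put 26 ft³ in storage unit 8; 24 ft³ remain.
Put 29 ft³ in storage unit 9; 21 ft³ remain.
9 storage units × 50 ft³ = 450 ft³; used 253 ft³; unused 197 ft³.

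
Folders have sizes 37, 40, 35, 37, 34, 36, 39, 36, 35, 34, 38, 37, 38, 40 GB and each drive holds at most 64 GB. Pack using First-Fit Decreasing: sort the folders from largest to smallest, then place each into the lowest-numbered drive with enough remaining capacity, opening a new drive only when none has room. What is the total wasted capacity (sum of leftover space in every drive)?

380

Sorted descending: 40, 40, 39, 38, 38, 37, 37, 37, 36, 36, 35, 35, 34, 34.
drive 1: place 40 GB, 24 GB left
drive 2: place 40 GB, 24 GB left
drive 3: place 39 GB, 25 GB left
drive 4: place 38 GB, 26 GB left
drive 5: place 38 GB, 26 GB left
drive 6: place 37 GB, 27 GB left
drive 7: place 37 GB, 27 GB left
drive 8: place 37 GB, 27 GB left
drive 9: place 36 GB, 28 GB left
drive 10: place 36 GB, 28 GB left
drive 11: place 35 GB, 29 GB left
drive 12: place 35 GB, 29 GB left
drive 13: place 34 GB, 30 GB left
drive 14: place 34 GB, 30 GB left
14 drives × 64 GB = 896 GB; used 516 GB; unused 380 GB.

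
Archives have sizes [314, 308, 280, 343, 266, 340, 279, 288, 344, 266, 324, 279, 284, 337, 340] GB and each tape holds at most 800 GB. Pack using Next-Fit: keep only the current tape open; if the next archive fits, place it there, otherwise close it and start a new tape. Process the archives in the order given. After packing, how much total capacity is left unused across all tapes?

Put 314 GB in tape 1; 486 GB remain.
Put 308 GB in tape 1; 178 GB remain.
Put 280 GB in tape 2; 520 GB remain.
Put 343 GB in tape 2; 177 GB remain.
Put 266 GB in tape 3; 534 GB remain.
Put 340 GB in tape 3; 194 GB remain.
Put 279 GB in tape 4; 521 GB remain.
Put 288 GB in tape 4; 233 GB remain.
Put 344 GB in tape 5; 456 GB remain.
Put 266 GB in tape 5; 190 GB remain.
Put 324 GB in tape 6; 476 GB remain.
Put 279 GB in tape 6; 197 GB remain.
Put 284 GB in tape 7; 516 GB remain.
Put 337 GB in tape 7; 179 GB remain.
Put 340 GB in tape 8; 460 GB remain.
8 tapes × 800 GB = 6400 GB; used 4592 GB; unused 1808 GB.

1808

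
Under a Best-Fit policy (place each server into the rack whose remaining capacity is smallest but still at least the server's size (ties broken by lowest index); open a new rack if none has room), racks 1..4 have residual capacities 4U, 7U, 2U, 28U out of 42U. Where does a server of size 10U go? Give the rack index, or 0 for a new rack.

Racks with room: rack 4 (28U).
Tightest fit is rack 4 with 28U free.

4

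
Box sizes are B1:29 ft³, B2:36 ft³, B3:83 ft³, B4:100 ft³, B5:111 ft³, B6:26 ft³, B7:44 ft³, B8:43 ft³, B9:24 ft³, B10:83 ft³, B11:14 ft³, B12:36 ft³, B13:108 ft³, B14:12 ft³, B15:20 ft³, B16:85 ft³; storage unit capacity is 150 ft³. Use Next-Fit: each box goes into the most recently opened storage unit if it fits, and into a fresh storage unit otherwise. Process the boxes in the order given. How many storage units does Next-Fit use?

Put B1 (29 ft³) in storage unit 1; 121 ft³ remain.
Put B2 (36 ft³) in storage unit 1; 85 ft³ remain.
Put B3 (83 ft³) in storage unit 1; 2 ft³ remain.
Put B4 (100 ft³) in storage unit 2; 50 ft³ remain.
Put B5 (111 ft³) in storage unit 3; 39 ft³ remain.
Put B6 (26 ft³) in storage unit 3; 13 ft³ remain.
Put B7 (44 ft³) in storage unit 4; 106 ft³ remain.
Put B8 (43 ft³) in storage unit 4; 63 ft³ remain.
Put B9 (24 ft³) in storage unit 4; 39 ft³ remain.
Put B10 (83 ft³) in storage unit 5; 67 ft³ remain.
Put B11 (14 ft³) in storage unit 5; 53 ft³ remain.
Put B12 (36 ft³) in storage unit 5; 17 ft³ remain.
Put B13 (108 ft³) in storage unit 6; 42 ft³ remain.
Put B14 (12 ft³) in storage unit 6; 30 ft³ remain.
Put B15 (20 ft³) in storage unit 6; 10 ft³ remain.
Put B16 (85 ft³) in storage unit 7; 65 ft³ remain.
Final storage units: [29,36,83] [100] [111,26] [44,43,24] [83,14,36] [108,12,20] [85].

7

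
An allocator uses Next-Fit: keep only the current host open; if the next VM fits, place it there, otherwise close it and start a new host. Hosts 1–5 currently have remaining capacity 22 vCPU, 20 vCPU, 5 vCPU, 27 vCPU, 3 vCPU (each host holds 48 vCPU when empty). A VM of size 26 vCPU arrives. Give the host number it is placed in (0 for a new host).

0

Next-Fit only looks at host 5, which has 3 vCPU free.
26 vCPU does not fit, so a new host is opened.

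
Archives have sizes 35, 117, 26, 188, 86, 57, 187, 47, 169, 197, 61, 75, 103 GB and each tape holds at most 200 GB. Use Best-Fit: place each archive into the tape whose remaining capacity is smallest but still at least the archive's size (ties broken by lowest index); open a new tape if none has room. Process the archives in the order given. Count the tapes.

8 tapes

35 GB → tape 1 (remaining 165 GB)
117 GB → tape 1 (remaining 48 GB)
26 GB → tape 1 (remaining 22 GB)
188 GB → tape 2 (remaining 12 GB)
86 GB → tape 3 (remaining 114 GB)
57 GB → tape 3 (remaining 57 GB)
187 GB → tape 4 (remaining 13 GB)
47 GB → tape 3 (remaining 10 GB)
169 GB → tape 5 (remaining 31 GB)
197 GB → tape 6 (remaining 3 GB)
61 GB → tape 7 (remaining 139 GB)
75 GB → tape 7 (remaining 64 GB)
103 GB → tape 8 (remaining 97 GB)
Final tapes: [35,117,26] [188] [86,57,47] [187] [169] [197] [61,75] [103].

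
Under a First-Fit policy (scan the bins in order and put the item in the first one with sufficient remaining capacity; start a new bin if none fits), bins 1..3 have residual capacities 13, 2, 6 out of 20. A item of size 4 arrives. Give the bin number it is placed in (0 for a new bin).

1

Bins with room: bin 1 (13), bin 3 (6).
The first with room is bin 1.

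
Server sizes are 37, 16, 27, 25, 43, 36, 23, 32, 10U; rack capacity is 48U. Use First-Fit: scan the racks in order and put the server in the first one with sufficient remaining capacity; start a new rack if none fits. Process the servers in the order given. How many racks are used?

rack 1: place 37U, 11U left
rack 2: place 16U, 32U left
rack 2: place 27U, 5U left
rack 3: place 25U, 23U left
rack 4: place 43U, 5U left
rack 5: place 36U, 12U left
rack 3: place 23U, 0U left
rack 6: place 32U, 16U left
rack 1: place 10U, 1U left

6 racks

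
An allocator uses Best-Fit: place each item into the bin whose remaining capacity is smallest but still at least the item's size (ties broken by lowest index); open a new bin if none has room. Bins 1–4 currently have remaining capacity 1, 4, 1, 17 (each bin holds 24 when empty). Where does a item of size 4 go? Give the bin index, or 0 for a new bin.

Bins with room: bin 2 (4), bin 4 (17).
Tightest fit is bin 2 with 4 free.

2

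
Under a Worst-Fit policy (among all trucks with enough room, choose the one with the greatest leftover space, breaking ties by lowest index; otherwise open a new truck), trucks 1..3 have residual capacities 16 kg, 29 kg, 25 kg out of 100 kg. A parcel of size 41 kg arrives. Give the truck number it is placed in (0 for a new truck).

0

No truck has ≥ 41 kg free, so a new truck is opened.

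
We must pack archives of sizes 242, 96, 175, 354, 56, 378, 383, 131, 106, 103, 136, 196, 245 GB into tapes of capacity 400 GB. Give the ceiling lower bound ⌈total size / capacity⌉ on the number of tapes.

7

Total size = 242 + 96 + 175 + 354 + 56 + 378 + 383 + 131 + 106 + 103 + 136 + 196 + 245 = 2601 GB.
⌈2601 / 400⌉ = 7.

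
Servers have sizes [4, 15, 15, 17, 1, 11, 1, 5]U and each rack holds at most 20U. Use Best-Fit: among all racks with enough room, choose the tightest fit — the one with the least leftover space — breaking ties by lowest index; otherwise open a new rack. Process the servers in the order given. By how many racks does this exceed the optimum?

Best-Fit: [4,15,1] [15,5] [17,1] [11] → 4 racks.
Total size 69U; any packing needs at least ⌈69/20⌉ = 4 racks.
So 4 is already optimal.

0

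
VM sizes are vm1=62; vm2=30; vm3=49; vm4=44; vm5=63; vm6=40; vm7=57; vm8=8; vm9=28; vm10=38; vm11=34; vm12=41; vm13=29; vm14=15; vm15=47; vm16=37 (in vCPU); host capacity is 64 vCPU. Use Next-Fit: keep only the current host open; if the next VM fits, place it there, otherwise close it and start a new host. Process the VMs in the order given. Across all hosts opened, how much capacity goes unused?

Put vm1 (62 vCPU) in host 1; 2 vCPU remain.
Put vm2 (30 vCPU) in host 2; 34 vCPU remain.
Put vm3 (49 vCPU) in host 3; 15 vCPU remain.
Put vm4 (44 vCPU) in host 4; 20 vCPU remain.
Put vm5 (63 vCPU) in host 5; 1 vCPU remain.
Put vm6 (40 vCPU) in host 6; 24 vCPU remain.
Put vm7 (57 vCPU) in host 7; 7 vCPU remain.
Put vm8 (8 vCPU) in host 8; 56 vCPU remain.
Put vm9 (28 vCPU) in host 8; 28 vCPU remain.
Put vm10 (38 vCPU) in host 9; 26 vCPU remain.
Put vm11 (34 vCPU) in host 10; 30 vCPU remain.
Put vm12 (41 vCPU) in host 11; 23 vCPU remain.
Put vm13 (29 vCPU) in host 12; 35 vCPU remain.
Put vm14 (15 vCPU) in host 12; 20 vCPU remain.
Put vm15 (47 vCPU) in host 13; 17 vCPU remain.
Put vm16 (37 vCPU) in host 14; 27 vCPU remain.
14 hosts × 64 vCPU = 896 vCPU; used 622 vCPU; unused 274 vCPU.

274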